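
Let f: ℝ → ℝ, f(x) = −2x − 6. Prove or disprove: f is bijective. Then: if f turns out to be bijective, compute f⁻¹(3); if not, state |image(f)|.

Recall that f is injective if f(a) = f(b) implies a = b.
Suppose f(a) = f(b). Then −2a − 6 = −2b − 6, hence −2a = −2b, thus a = b.
For any y ∈ ℝ, x = (y + 6)/(−2) satisfies f(x) = y.
Thus f is bijective.
Since f is bijective, we compute f⁻¹(3) = (3 + 6)/(−2) = −9/2.

-9/2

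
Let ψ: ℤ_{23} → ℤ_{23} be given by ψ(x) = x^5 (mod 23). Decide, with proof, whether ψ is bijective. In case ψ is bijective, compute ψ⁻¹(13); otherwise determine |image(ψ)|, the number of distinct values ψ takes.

3

Since 23 is prime, the nonzero elements of ℤ_{23} form a cyclic group of order 22.
As gcd(5, 22) = 1, raising to the 5th power is a bijection on this group: if a^5 ≡ b^5 then (ab^{−1})^5 = 1, and the only element of order dividing gcd(5, 22) = 1 is 1, so a = b.
With ψ(0) = 0 this makes ψ injective on all of ℤ_{23}, hence bijective (finite equal-size domain and codomain). In particular ψ is bijective.
Since ψ is bijective, we find the preimage of 13. The inverse of x ↦ x^5 on (ℤ_{23})^× is x ↦ x^9, because 5·9 = 45 = 2·22 + 1 ≡ 1 (mod 22) and x^{22} = 1 for x ≠ 0 (Fermat). So ψ⁻¹(13) = 13^9 mod 23.
Repeated squaring mod 23: 13^1 ≡ 13, 13^2 ≡ 13² = 169 ≡ 8, 13^4 ≡ 8² = 64 ≡ 18, 13^8 ≡ 18² = 324 ≡ 2. Since 9 = 8 + 1, 13^9 ≡ 2·13: 2·13 = 26 ≡ 3. So 13^9 ≡ 3 (mod 23).
Hence ψ⁻¹(13) = 3.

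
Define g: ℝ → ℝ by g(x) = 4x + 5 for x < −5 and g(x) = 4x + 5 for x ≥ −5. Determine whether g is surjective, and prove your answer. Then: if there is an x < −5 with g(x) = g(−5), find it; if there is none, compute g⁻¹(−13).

Both pieces are strictly increasing (slopes 4 and 4), so each is injective on its own interval.
The left piece maps (−∞, −5) onto (−∞, −15); the right piece maps [−5, ∞) onto [−15, ∞).
These images together cover ℝ, so g is surjective.
Because the two images are disjoint, no x < −5 has g(x) = g(−5), so we compute g⁻¹(−13): −13 lies in [−15, ∞), so solve 4x + 5 = −13: x = (−13 − 5)/4 = −9/2.

-9/2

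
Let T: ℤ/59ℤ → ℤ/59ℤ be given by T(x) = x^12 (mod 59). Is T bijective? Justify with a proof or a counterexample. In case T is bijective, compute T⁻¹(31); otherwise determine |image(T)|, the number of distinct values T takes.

30

T(29): Repeated squaring mod 59: 29^1 ≡ 29, 29^2 ≡ 29² = 841 ≡ 15, 29^4 ≡ 15² = 225 ≡ 48, 29^8 ≡ 48² = 2304 ≡ 3. Since 12 = 8 + 4, 29^12 ≡ 3·48: 3·48 = 144 ≡ 26. So 29^12 ≡ 26 (mod 59).
T(30): Repeated squaring mod 59: 30^1 ≡ 30, 30^2 ≡ 30² = 900 ≡ 15, 30^4 ≡ 15² = 225 ≡ 48, 30^8 ≡ 48² = 2304 ≡ 3. Since 12 = 8 + 4, 30^12 ≡ 3·48: 3·48 = 144 ≡ 26. So 30^12 ≡ 26 (mod 59).
So T(29) = T(30) = 26 while 29 ≠ 30, therefore T is not injective, hence not bijective.
Since T is not bijective, we determine |image(T)|. Computing x^12 mod 59 for each x (by repeated squaring, reducing mod 59 at every step), the values T(0), T(1), …, T(58) are: 0, 1, 25, 28, 35, 41, 51, 9, 49, 17, 22, 21, 36, 7, 48, 27, 45, 46, 12, 3, 19, 16, 53, 5, 15, 29, 57, 4, 20, 26, 26, 20, 4, 57, 29, 15, 5, 53, 16, 19, 3, 12, 46, 45, 27, 48, 7, 36, 21, 22, 17, 49, 9, 51, 41, 35, 28, 25, 1.
The distinct values are {0, 1, 3, 4, 5, 7, 9, 12, 15, 16, 17, 19, 20, 21, 22, 25, 26, 27, 28, 29, 35, 36, 41, 45, 46, 48, 49, 51, 53, 57}; there are 30 of them.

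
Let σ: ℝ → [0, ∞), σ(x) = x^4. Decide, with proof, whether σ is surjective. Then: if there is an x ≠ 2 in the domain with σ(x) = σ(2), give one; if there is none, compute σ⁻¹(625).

-2

For any y ∈ [0, ∞), x = y^{1/4} ∈ ℝ satisfies x^4 = y, so σ is surjective.
For the follow-up, such an x exists: taking x = −2 ∈ ℝ gives σ(−2) = 16 = σ(2) with −2 ≠ 2.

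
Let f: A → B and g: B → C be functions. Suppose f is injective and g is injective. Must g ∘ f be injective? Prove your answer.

Suppose (g ∘ f)(s) = (g ∘ f)(t), i.e. g(f(s)) = g(f(t)).
Since g is injective, f(s) = f(t). Since f is injective, s = t. Thus g ∘ f is injective.

injective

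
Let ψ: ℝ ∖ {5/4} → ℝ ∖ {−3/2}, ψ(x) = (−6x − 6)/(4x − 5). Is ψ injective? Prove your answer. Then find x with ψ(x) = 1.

-1/10

Suppose ψ(a) = ψ(b). Cross-multiplying: (−6a − 6)(4b − 5) = (−6b − 6)(4a − 5).
Expanding both sides and cancelling the symmetric terms leaves 54·(a − b) = 0. Since 54 ≠ 0, a = b. Hence ψ is injective.
Solving ψ(x) = 1: cross-multiplying gives −6x − 6 = 1(4x − 5), which rearranges to −10x = 1, so x = −1/10.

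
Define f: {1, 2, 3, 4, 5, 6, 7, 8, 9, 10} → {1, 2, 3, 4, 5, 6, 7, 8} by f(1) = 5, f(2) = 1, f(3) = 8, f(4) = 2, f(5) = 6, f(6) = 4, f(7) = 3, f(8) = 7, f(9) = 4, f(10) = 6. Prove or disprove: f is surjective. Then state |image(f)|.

8

Every element of the codomain has a preimage: 1 = f(2), 2 = f(4), 3 = f(7), 4 = f(6), 5 = f(1), 6 = f(5), 7 = f(8), 8 = f(3).
Therefore f is surjective.
The image of f is {1, 2, 3, 4, 5, 6, 7, 8}, which has 8 elements.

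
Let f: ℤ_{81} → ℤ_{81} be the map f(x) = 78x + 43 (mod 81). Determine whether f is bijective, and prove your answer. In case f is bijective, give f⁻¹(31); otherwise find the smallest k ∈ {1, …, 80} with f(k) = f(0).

We have gcd(78, 81) = 3 > 1. Taking a = 0 and b = 27: f(0) = 43 and f(27) = 78·27 + 43 = 2149 ≡ 43 (mod 81).
So f(0) = f(27) while 0 ≠ 27, hence f is not injective, hence not bijective.
Since f is not bijective, we find the least positive k with f(k) = f(0): this means 78k ≡ 0 (mod 81), i.e. 81 ∣ 78k. Since gcd(78, 81) = 3, dividing through by 3 this holds exactly when 27 ∣ 26k, and as gcd(26, 27) = 1, exactly when 27 ∣ k.
The smallest positive such k is 27.

27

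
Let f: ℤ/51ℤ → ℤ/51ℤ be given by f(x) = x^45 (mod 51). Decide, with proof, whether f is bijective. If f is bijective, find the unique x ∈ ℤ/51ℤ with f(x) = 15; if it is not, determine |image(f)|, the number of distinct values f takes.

Computing x^45 mod 51 for each x (by repeated squaring, reducing mod 51 at every step), the values f(0), f(1), …, f(50) are: 0, 1, 32, 12, 4, 20, 27, 40, 26, 42, 28, 41, 48, 13, 5, 36, 16, 17, 18, 49, 29, 21, 37, 44, 6, 43, 8, 45, 7, 14, 30, 22, 2, 33, 34, 35, 15, 46, 38, 3, 10, 23, 9, 25, 11, 24, 31, 47, 39, 19, 50.
Every element of ℤ/51ℤ appears exactly once in this list, so f is a bijection, and in particular bijective.
Since f is bijective, we read off the preimage of 15 from the same table: f(36) = 15, so f⁻¹(15) = 36.

36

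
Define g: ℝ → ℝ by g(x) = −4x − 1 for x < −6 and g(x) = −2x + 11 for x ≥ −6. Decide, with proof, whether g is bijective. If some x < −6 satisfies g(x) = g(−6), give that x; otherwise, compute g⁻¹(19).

Both pieces are strictly decreasing (slopes −4 and −2), so each is injective on its own interval.
The left piece maps (−∞, −6) onto (23, ∞); the right piece maps [−6, ∞) onto (−∞, 23].
Since 23 = 23, the images partition ℝ: g is injective and surjective, hence bijective.
Because the two images are disjoint, no x < −6 has g(x) = g(−6), so we compute g⁻¹(19): 19 lies in (−∞, 23], so solve −2x + 11 = 19: x = (19 − 11)/(−2) = −4.

-4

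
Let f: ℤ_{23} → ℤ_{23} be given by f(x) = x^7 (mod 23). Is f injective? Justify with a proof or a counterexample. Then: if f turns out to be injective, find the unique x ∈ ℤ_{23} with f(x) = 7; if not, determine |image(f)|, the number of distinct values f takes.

Since 23 is prime, the nonzero elements of ℤ_{23} form a cyclic group of order 22.
As gcd(7, 22) = 1, raising to the 7th power is a bijection on this group: if x_1^7 ≡ x_2^7 then (x_1x_2^{−1})^7 = 1, and the only element of order dividing gcd(7, 22) = 1 is 1, so x_1 = x_2.
With f(0) = 0 this makes f injective on all of ℤ_{23}, hence bijective (finite equal-size domain and codomain). In particular f is injective.
Since f is injective, we find the preimage of 7. The inverse of x ↦ x^7 on (ℤ_{23})^× is x ↦ x^19, because 7·19 = 133 = 6·22 + 1 ≡ 1 (mod 22) and x^{22} = 1 for x ≠ 0 (Fermat). So f⁻¹(7) = 7^19 mod 23.
Repeated squaring mod 23: 7^1 ≡ 7, 7^2 ≡ 7² = 49 ≡ 3, 7^4 ≡ 3² = 9, 7^8 ≡ 9² = 81 ≡ 12, 7^16 ≡ 12² = 144 ≡ 6. Since 19 = 16 + 2 + 1, 7^19 ≡ 6·3·7: 6·3 = 18, then 18·7 = 126 ≡ 11. So 7^19 ≡ 11 (mod 23).
Hence f⁻¹(7) = 11.

11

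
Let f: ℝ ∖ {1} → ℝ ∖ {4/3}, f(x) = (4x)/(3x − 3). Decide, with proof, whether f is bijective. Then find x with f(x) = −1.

3/7

Suppose f(s) = f(t). Cross-multiplying: (4s)(3t − 3) = (4t)(3s − 3).
Expanding both sides and cancelling the symmetric terms leaves −12·(s − t) = 0. Since −12 ≠ 0, s = t. Thus f is injective.
For any y ≠ 4/3, solving y(3x − 3) = 4x for x gives a well-defined x ≠ 1. So f is surjective.
Thus f is bijective.
Solving f(x) = −1: cross-multiplying gives 4x = −1(3x − 3), which rearranges to 7x = 3, so x = 3/7.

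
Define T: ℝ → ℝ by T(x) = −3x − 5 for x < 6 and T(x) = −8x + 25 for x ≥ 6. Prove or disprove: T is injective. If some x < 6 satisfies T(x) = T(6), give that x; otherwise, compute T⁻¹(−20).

Both pieces are strictly decreasing (slopes −3 and −8), so each is injective on its own interval.
The left piece maps (−∞, 6) onto (−23, ∞); the right piece maps [6, ∞) onto (−∞, −23].
These images are disjoint, so no value is attained by both pieces. Therefore T is injective.
Because the two images are disjoint, no x < 6 has T(x) = T(6), so we compute T⁻¹(−20): −20 lies in (−23, ∞), so solve −3x − 5 = −20: x = (−20 + 5)/(−3) = 5.

5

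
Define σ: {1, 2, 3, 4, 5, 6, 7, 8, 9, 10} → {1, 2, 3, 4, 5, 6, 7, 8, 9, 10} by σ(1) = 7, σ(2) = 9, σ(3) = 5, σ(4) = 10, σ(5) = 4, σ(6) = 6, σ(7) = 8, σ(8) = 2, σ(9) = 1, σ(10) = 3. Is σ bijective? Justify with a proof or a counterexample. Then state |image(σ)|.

The values 7, 9, 5, 10, 4, 6, 8, 2, 1, 3 are a permutation of {1, 2, 3, 4, 5, 6, 7, 8, 9, 10}: each element appears exactly once.
So σ is injective and surjective, hence bijective.
The image of σ is {1, 2, 3, 4, 5, 6, 7, 8, 9, 10}, which has 10 elements.

10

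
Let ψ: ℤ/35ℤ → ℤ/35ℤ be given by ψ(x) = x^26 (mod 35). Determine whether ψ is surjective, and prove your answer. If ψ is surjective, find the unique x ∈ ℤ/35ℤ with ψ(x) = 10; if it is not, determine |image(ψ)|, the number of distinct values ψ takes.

12

ψ(1) = 1^26 = 1.
ψ(6): Repeated squaring mod 35: 6^1 ≡ 6, 6^2 ≡ 6² = 36 ≡ 1, 6^4 ≡ 1² = 1, 6^8 ≡ 1² = 1, 6^16 ≡ 1² = 1. Since 26 = 16 + 8 + 2, 6^26 ≡ 1·1·1: 1·1 = 1, then 1·1 = 1. So 6^26 ≡ 1 (mod 35).
So ψ(1) = ψ(6) = 1 while 1 ≠ 6, hence ψ is not injective.
A non-injective map from the 35-element set ℤ/35ℤ to itself takes at most 34 distinct values, so it cannot be surjective. Therefore ψ is not surjective.
Since ψ is not surjective, we determine |image(ψ)|. Computing x^26 mod 35 for each x (by repeated squaring, reducing mod 35 at every step), the values ψ(0), ψ(1), …, ψ(34) are: 0, 1, 4, 9, 16, 25, 1, 14, 29, 11, 30, 16, 4, 29, 21, 15, 11, 9, 9, 11, 15, 21, 29, 4, 16, 30, 11, 29, 14, 1, 25, 16, 9, 4, 1.
The distinct values are {0, 1, 4, 9, 11, 14, 15, 16, 21, 25, 29, 30}; there are 12 of them.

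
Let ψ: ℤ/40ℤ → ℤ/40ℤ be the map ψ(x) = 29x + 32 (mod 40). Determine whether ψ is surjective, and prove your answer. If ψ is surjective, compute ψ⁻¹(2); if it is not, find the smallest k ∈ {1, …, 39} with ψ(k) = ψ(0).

Since gcd(29, 40) = 1, 29 is invertible modulo 40. Euclid's algorithm: 40 = 1·29 + 11, 29 = 2·11 + 7, 11 = 1·7 + 4, 7 = 1·4 + 3, 4 = 1·3 + 1; back-substituting gives 1 = 29·29 − 21·40, so 29⁻¹ ≡ 29 (mod 40).
Then y ↦ 29(y − 32) is a two-sided inverse to ψ, so every y ∈ ℤ/40ℤ has a preimage.
So ψ is surjective.
Since ψ is surjective, we find ψ⁻¹(2): we need 29x ≡ 2 − 32 ≡ 10 (mod 40). Using 29⁻¹ = 29: x ≡ 29·10 = 290 = 7·40 + 10, so x = 10.
Check: ψ(10) = 29·10 + 32 = 322 = 8·40 + 2 ≡ 2 (mod 40).

10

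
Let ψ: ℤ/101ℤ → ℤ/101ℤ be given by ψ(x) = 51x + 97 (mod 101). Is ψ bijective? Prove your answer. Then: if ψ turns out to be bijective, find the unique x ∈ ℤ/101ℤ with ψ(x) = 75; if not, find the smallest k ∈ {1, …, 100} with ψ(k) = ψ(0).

57

Suppose ψ(x_1) = ψ(x_2) in ℤ/101ℤ. Then 51x_1 + 97 ≡ 51x_2 + 97 (mod 101), therefore 51(x_1 − x_2) ≡ 0 (mod 101).
Since gcd(51, 101) = 1, 51 is invertible modulo 101, therefore x_1 − x_2 ≡ 0 (mod 101), i.e. x_1 = x_2.
We now compute 51⁻¹ mod 101 explicitly. Euclid's algorithm: 101 = 1·51 + 50, 51 = 1·50 + 1; back-substituting gives 1 = 2·51 − 1·101, so 51⁻¹ ≡ 2 (mod 101).
For any y ∈ ℤ/101ℤ, x = 2(y − 97) mod 101 satisfies ψ(x) = 51·2(y − 97) + 97 ≡ y (since 51·2 ≡ 1 mod 101). So every y has a preimage.
Hence ψ is bijective.
Since ψ is bijective, we compute ψ⁻¹(75): solve 51x + 97 ≡ 75 (mod 101), i.e. 51x ≡ 79 (mod 101).
Multiplying by 51⁻¹ = 2 gives x ≡ 2·79 = 158 = 1·101 + 57 ≡ 57 (mod 101).
Check: ψ(57) = 51·57 + 97 = 3004 = 29·101 + 75 ≡ 75 (mod 101).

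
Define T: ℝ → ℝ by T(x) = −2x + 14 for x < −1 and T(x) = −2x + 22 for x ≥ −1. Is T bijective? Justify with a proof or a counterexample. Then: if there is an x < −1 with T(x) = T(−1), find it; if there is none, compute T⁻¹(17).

-5

Both pieces are strictly decreasing (slopes −2 and −2), so each is injective on its own interval.
The left piece maps (−∞, −1) onto (16, ∞); the right piece maps [−1, ∞) onto (−∞, 24].
These images overlap. In particular T(−1) = 24 (right piece), and solving −2x + 14 = 24 on the left piece gives x = −5 < −1.
So T(−5) = T(−1) with −5 ≠ −1, and T is not injective, hence not bijective. This x = −5 is the requested value below −1.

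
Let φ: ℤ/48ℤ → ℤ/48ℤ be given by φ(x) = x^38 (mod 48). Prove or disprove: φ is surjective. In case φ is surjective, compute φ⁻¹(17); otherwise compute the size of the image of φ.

φ(2): Repeated squaring mod 48: 2^1 ≡ 2, 2^2 ≡ 2² = 4, 2^4 ≡ 4² = 16, 2^8 ≡ 16² = 256 ≡ 16, 2^16 ≡ 16² = 256 ≡ 16, 2^32 ≡ 16² = 256 ≡ 16. Since 38 = 32 + 4 + 2, 2^38 ≡ 16·16·4: 16·16 = 256 ≡ 16, then 16·4 = 64 ≡ 16. So 2^38 ≡ 16 (mod 48).
φ(4): Repeated squaring mod 48: 4^1 ≡ 4, 4^2 ≡ 4² = 16, 4^4 ≡ 16² = 256 ≡ 16, 4^8 ≡ 16² = 256 ≡ 16, 4^16 ≡ 16² = 256 ≡ 16, 4^32 ≡ 16² = 256 ≡ 16. Since 38 = 32 + 4 + 2, 4^38 ≡ 16·16·16: 16·16 = 256 ≡ 16, then 16·16 = 256 ≡ 16. So 4^38 ≡ 16 (mod 48).
So φ(2) = φ(4) = 16 while 2 ≠ 4, hence φ is not injective.
A non-injective map from the 48-element set ℤ/48ℤ to itself takes at most 47 distinct values, so it cannot be surjective. Therefore φ is not surjective.
Since φ is not surjective, we determine |image(φ)|. Computing x^38 mod 48 for each x (by repeated squaring, reducing mod 48 at every step), the values φ(0), φ(1), …, φ(47) are: 0, 1, 16, 9, 16, 25, 0, 1, 16, 33, 16, 25, 0, 25, 16, 33, 16, 1, 0, 25, 16, 9, 16, 1, 0, 1, 16, 9, 16, 25, 0, 1, 16, 33, 16, 25, 0, 25, 16, 33, 16, 1, 0, 25, 16, 9, 16, 1.
The distinct values are {0, 1, 9, 16, 25, 33}; there are 6 of them.

6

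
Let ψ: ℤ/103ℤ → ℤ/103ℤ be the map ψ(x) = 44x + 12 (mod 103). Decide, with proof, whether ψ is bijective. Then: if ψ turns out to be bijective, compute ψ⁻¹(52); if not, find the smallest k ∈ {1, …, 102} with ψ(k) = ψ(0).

29

Suppose ψ(a) = ψ(b) in ℤ/103ℤ. Then 44a + 12 ≡ 44b + 12 (mod 103), so 44(a − b) ≡ 0 (mod 103).
Since gcd(44, 103) = 1, 44 is invertible modulo 103, so a − b ≡ 0 (mod 103), i.e. a = b.
We now compute 44⁻¹ mod 103 explicitly. Euclid's algorithm: 103 = 2·44 + 15, 44 = 2·15 + 14, 15 = 1·14 + 1; back-substituting gives 1 = 96·44 − 41·103, so 44⁻¹ ≡ 96 (mod 103).
For any y ∈ ℤ/103ℤ, x = 96(y − 12) mod 103 satisfies ψ(x) = 44·96(y − 12) + 12 ≡ y (since 44·96 ≡ 1 mod 103). So every y has a preimage.
Therefore ψ is bijective.
Since ψ is bijective, we find ψ⁻¹(52): we need 44x ≡ 52 − 12 ≡ 40 (mod 103). Using 44⁻¹ = 96: x ≡ 96·40 = 3840 = 37·103 + 29, so x = 29.
Check: ψ(29) = 44·29 + 12 = 1288 = 12·103 + 52 ≡ 52 (mod 103).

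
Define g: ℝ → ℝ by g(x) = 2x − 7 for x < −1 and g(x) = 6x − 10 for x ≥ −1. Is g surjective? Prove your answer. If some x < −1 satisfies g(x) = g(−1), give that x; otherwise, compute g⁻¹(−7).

-9/2

Both pieces are strictly increasing (slopes 2 and 6), so each is injective on its own interval.
The left piece maps (−∞, −1) onto (−∞, −9); the right piece maps [−1, ∞) onto [−16, ∞).
The union (−∞, −9) ∪ [−16, ∞) covers ℝ, so g is surjective.
For the follow-up: the images overlap, so an x < −1 with g(x) = g(−1) exists. g(−1) = −16; solving 2x − 7 = −16 for x < −1 gives x = (−16 + 7)/2 = −9/2.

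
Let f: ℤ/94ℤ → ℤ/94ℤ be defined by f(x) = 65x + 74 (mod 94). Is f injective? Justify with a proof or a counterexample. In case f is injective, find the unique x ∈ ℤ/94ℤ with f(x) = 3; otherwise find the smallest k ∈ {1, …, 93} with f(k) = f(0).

77

Suppose f(x_1) = f(x_2) in ℤ/94ℤ. Then 65x_1 + 74 ≡ 65x_2 + 74 (mod 94), thus 65(x_1 − x_2) ≡ 0 (mod 94).
Since gcd(65, 94) = 1, 65 is invertible modulo 94, thus x_1 − x_2 ≡ 0 (mod 94), i.e. x_1 = x_2.
Thus f is injective.
We now compute 65⁻¹ mod 94 explicitly. Euclid's algorithm: 94 = 1·65 + 29, 65 = 2·29 + 7, 29 = 4·7 + 1; back-substituting gives 1 = 81·65 − 56·94, so 65⁻¹ ≡ 81 (mod 94).
Since f is injective, we find f⁻¹(3): we need 65x ≡ 3 − 74 ≡ 23 (mod 94). Using 65⁻¹ = 81: x ≡ 81·23 = 1863 = 19·94 + 77, so x = 77.
Check: f(77) = 65·77 + 74 = 5079 = 54·94 + 3 ≡ 3 (mod 94).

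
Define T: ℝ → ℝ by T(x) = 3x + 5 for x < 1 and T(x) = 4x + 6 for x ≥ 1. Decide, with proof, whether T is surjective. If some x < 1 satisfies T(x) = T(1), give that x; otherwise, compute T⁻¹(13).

7/4

Both pieces are strictly increasing (slopes 3 and 4), so each is injective on its own interval.
The left piece maps (−∞, 1) onto (−∞, 8); the right piece maps [1, ∞) onto [10, ∞).
The union (−∞, 8) ∪ [10, ∞) omits the interval between 8 and 10; in particular 8 has no preimage. So T is not surjective.
Because the two images are disjoint, no x < 1 has T(x) = T(1), so we compute T⁻¹(13): 13 lies in [10, ∞), so solve 4x + 6 = 13: x = (13 − 6)/4 = 7/4.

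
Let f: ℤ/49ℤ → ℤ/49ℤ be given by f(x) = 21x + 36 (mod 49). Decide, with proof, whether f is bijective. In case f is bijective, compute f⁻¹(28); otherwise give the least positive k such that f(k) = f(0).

Recall that f is injective when f(a) = f(b) forces a = b.
We have gcd(21, 49) = 7 > 1. Taking a = 0 and b = 7: f(0) = 36 and f(7) = 21·7 + 36 = 183 ≡ 36 (mod 49).
So f(0) = f(7) while 0 ≠ 7, thus f is not injective, hence not bijective.
Since f is not bijective, we find the least positive k with f(k) = f(0): this means 21k ≡ 0 (mod 49), i.e. 49 ∣ 21k. Since gcd(21, 49) = 7, dividing through by 7 this holds exactly when 7 ∣ 3k, and as gcd(3, 7) = 1, exactly when 7 ∣ k.
The smallest positive such k is 7.

7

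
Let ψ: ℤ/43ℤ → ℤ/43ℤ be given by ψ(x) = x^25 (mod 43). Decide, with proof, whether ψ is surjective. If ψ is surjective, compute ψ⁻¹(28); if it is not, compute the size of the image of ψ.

Since 43 is prime, the nonzero elements of ℤ/43ℤ form a cyclic group of order 42.
As gcd(25, 42) = 1, raising to the 25th power is a bijection on this group: if a^25 ≡ b^25 then (ab^{−1})^25 = 1, and the only element of order dividing gcd(25, 42) = 1 is 1, so a = b.
With ψ(0) = 0 this makes ψ injective on all of ℤ/43ℤ, hence bijective (finite equal-size domain and codomain). In particular ψ is surjective.
Since ψ is surjective, we find the preimage of 28. The inverse of x ↦ x^25 on (ℤ/43ℤ)^× is x ↦ x^37, because 25·37 = 925 = 22·42 + 1 ≡ 1 (mod 42) and x^{42} = 1 for x ≠ 0 (Fermat). So ψ⁻¹(28) = 28^37 mod 43.
Repeated squaring mod 43: 28^1 ≡ 28, 28^2 ≡ 28² = 784 ≡ 10, 28^4 ≡ 10² = 100 ≡ 14, 28^8 ≡ 14² = 196 ≡ 24, 28^16 ≡ 24² = 576 ≡ 17, 28^32 ≡ 17² = 289 ≡ 31. Since 37 = 32 + 4 + 1, 28^37 ≡ 31·14·28: 31·14 = 434 ≡ 4, then 4·28 = 112 ≡ 26. So 28^37 ≡ 26 (mod 43).
Hence ψ⁻¹(28) = 26.

26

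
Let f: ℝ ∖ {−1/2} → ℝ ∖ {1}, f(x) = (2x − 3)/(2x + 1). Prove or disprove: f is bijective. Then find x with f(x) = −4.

Suppose f(a) = f(b). Cross-multiplying: (2a − 3)(2b + 1) = (2b − 3)(2a + 1).
Expanding both sides and cancelling the symmetric terms leaves 8·(a − b) = 0. Since 8 ≠ 0, a = b. So f is injective.
For any y ≠ 1, solving y(2x + 1) = 2x − 3 for x gives a well-defined x ≠ −1/2. So f is surjective.
Hence f is bijective.
Solving f(x) = −4: cross-multiplying gives 2x − 3 = −4(2x + 1), which rearranges to 10x = −1, so x = −1/10.

-1/10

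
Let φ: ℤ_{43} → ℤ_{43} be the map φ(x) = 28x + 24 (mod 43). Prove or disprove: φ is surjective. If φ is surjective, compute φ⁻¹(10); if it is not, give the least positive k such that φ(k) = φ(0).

Since gcd(28, 43) = 1, 28 is invertible modulo 43. Euclid's algorithm: 43 = 1·28 + 15, 28 = 1·15 + 13, 15 = 1·13 + 2, 13 = 6·2 + 1; back-substituting gives 1 = 20·28 − 13·43, so 28⁻¹ ≡ 20 (mod 43).
For any y ∈ ℤ_{43}, x = 20(y − 24) mod 43 satisfies φ(x) = 28·20(y − 24) + 24 ≡ y (since 28·20 ≡ 1 mod 43). So every y has a preimage.
Hence φ is surjective.
Since φ is surjective, we find φ⁻¹(10): we need 28x ≡ 10 − 24 ≡ 29 (mod 43). Using 28⁻¹ = 20: x ≡ 20·29 = 580 = 13·43 + 21, so x = 21.
Check: φ(21) = 28·21 + 24 = 612 = 14·43 + 10 ≡ 10 (mod 43).

21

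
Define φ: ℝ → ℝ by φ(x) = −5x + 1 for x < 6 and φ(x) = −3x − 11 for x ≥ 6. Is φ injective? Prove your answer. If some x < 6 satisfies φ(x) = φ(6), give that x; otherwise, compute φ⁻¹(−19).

Both pieces are strictly decreasing (slopes −5 and −3), so each is injective on its own interval.
The left piece maps (−∞, 6) onto (−29, ∞); the right piece maps [6, ∞) onto (−∞, −29].
These images are disjoint, so no value is attained by both pieces. Hence φ is injective.
Because the two images are disjoint, no x < 6 has φ(x) = φ(6), so we compute φ⁻¹(−19): −19 lies in (−29, ∞), so solve −5x + 1 = −19: x = (−19 − 1)/(−5) = 4.

4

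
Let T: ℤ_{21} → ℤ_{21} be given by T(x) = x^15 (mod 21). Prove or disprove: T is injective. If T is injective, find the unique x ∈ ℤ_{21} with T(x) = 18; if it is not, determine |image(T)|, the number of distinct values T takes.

T(1) = 1^15 = 1.
T(4): Repeated squaring mod 21: 4^1 ≡ 4, 4^2 ≡ 4² = 16, 4^4 ≡ 16² = 256 ≡ 4, 4^8 ≡ 4² = 16. Since 15 = 8 + 4 + 2 + 1, 4^15 ≡ 16·4·16·4: 16·4 = 64 ≡ 1, then 1·16 = 16, then 16·4 = 64 ≡ 1. So 4^15 ≡ 1 (mod 21).
So T(1) = T(4) = 1 while 1 ≠ 4, thus T is not injective.
Since T is not injective, we determine |image(T)|. Computing x^15 mod 21 for each x (by repeated squaring, reducing mod 21 at every step), the values T(0), T(1), …, T(20) are: 0, 1, 8, 6, 1, 20, 6, 7, 8, 15, 13, 8, 6, 13, 14, 15, 1, 20, 15, 13, 20.
The distinct values are {0, 1, 6, 7, 8, 13, 14, 15, 20}; there are 9 of them.

9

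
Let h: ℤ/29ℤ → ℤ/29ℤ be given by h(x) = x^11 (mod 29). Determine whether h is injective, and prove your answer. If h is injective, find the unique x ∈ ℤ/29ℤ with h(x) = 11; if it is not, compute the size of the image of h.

27

Since 29 is prime, the nonzero elements of ℤ/29ℤ form a cyclic group of order 28.
As gcd(11, 28) = 1, raising to the 11th power is a bijection on this group: if u^11 ≡ v^11 then (uv^{−1})^11 = 1, and the only element of order dividing gcd(11, 28) = 1 is 1, so u = v.
With h(0) = 0 this makes h injective on all of ℤ/29ℤ, hence bijective (finite equal-size domain and codomain). In particular h is injective.
Since h is injective, we find the preimage of 11. The inverse of x ↦ x^11 on (ℤ/29ℤ)^× is x ↦ x^23, because 11·23 = 253 = 9·28 + 1 ≡ 1 (mod 28) and x^{28} = 1 for x ≠ 0 (Fermat). So h⁻¹(11) = 11^23 mod 29.
Repeated squaring mod 29: 11^1 ≡ 11, 11^2 ≡ 11² = 121 ≡ 5, 11^4 ≡ 5² = 25, 11^8 ≡ 25² = 625 ≡ 16, 11^16 ≡ 16² = 256 ≡ 24. Since 23 = 16 + 4 + 2 + 1, 11^23 ≡ 24·25·5·11: 24·25 = 600 ≡ 20, then 20·5 = 100 ≡ 13, then 13·11 = 143 ≡ 27. So 11^23 ≡ 27 (mod 29).
Hence h⁻¹(11) = 27.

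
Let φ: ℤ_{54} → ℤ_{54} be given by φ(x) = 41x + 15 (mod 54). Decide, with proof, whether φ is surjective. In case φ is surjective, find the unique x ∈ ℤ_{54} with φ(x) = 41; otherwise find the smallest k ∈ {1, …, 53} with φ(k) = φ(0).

52

Since gcd(41, 54) = 1, 41 is invertible modulo 54. Euclid's algorithm: 54 = 1·41 + 13, 41 = 3·13 + 2, 13 = 6·2 + 1; back-substituting gives 1 = 29·41 − 22·54, so 41⁻¹ ≡ 29 (mod 54).
For any y ∈ ℤ_{54}, x = 29(y − 15) mod 54 satisfies φ(x) = 41·29(y − 15) + 15 ≡ y (since 41·29 ≡ 1 mod 54). So every y has a preimage.
Hence φ is surjective.
Since φ is surjective, we find φ⁻¹(41): we need 41x ≡ 41 − 15 ≡ 26 (mod 54). Using 41⁻¹ = 29: x ≡ 29·26 = 754 = 13·54 + 52, so x = 52.
Check: φ(52) = 41·52 + 15 = 2147 = 39·54 + 41 ≡ 41 (mod 54).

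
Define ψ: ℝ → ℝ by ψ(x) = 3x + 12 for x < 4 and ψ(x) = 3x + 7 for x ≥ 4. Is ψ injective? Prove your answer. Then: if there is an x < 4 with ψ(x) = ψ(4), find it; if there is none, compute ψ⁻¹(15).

Both pieces are strictly increasing (slopes 3 and 3), so each is injective on its own interval.
The left piece maps (−∞, 4) onto (−∞, 24); the right piece maps [4, ∞) onto [19, ∞).
These images overlap. In particular ψ(4) = 19 (right piece), and solving 3x + 12 = 19 on the left piece gives x = 7/3 < 4.
So ψ(7/3) = ψ(4) with 7/3 ≠ 4, and ψ is not injective. This x = 7/3 is the requested value below 4.

7/3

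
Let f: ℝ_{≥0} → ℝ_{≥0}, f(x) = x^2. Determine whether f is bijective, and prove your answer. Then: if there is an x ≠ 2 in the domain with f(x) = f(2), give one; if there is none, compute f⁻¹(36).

6

On ℝ_{≥0}, x ↦ x^2 is strictly increasing (injective) and for any y ∈ ℝ_{≥0} the 2nd root y^{1/2} lies in ℝ_{≥0} (surjective). So f is bijective.
Since x ↦ x^2 is strictly increasing on ℝ_{≥0}, it is injective there, so no x ≠ 2 in the domain has f(x) = f(2). We therefore compute f⁻¹(36) = 36^{1/2} = 6 (indeed 6^2 = 36).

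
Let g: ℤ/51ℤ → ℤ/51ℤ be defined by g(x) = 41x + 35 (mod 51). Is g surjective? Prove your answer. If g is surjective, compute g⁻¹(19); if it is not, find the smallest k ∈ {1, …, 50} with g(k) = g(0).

22

Since gcd(41, 51) = 1, 41 is invertible modulo 51. Euclid's algorithm: 51 = 1·41 + 10, 41 = 4·10 + 1; back-substituting gives 1 = 5·41 − 4·51, so 41⁻¹ ≡ 5 (mod 51).
Then y ↦ 5(y − 35) is a two-sided inverse to g, so every y ∈ ℤ/51ℤ has a preimage.
So g is surjective.
Since g is surjective, we compute g⁻¹(19): solve 41x + 35 ≡ 19 (mod 51), i.e. 41x ≡ 35 (mod 51).
Multiplying by 41⁻¹ = 5 gives x ≡ 5·35 = 175 = 3·51 + 22 ≡ 22 (mod 51).
Check: g(22) = 41·22 + 35 = 937 = 18·51 + 19 ≡ 19 (mod 51).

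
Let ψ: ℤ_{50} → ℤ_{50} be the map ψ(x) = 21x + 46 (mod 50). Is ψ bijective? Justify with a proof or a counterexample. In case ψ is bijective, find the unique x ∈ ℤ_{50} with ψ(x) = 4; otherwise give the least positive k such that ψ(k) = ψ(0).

If ψ(x_1) = ψ(x_2), then 21x_1 ≡ 21x_2 (mod 50). Because gcd(21, 50) = 1, we may cancel 21 to get x_1 ≡ x_2 (mod 50).
We now compute 21⁻¹ mod 50 explicitly. Euclid's algorithm: 50 = 2·21 + 8, 21 = 2·8 + 5, 8 = 1·5 + 3, 5 = 1·3 + 2, 3 = 1·2 + 1; back-substituting gives 1 = 31·21 − 13·50, so 21⁻¹ ≡ 31 (mod 50).
For any y ∈ ℤ_{50}, x = 31(y − 46) mod 50 satisfies ψ(x) = 21·31(y − 46) + 46 ≡ y (since 21·31 ≡ 1 mod 50). So every y has a preimage.
Hence ψ is bijective.
Since ψ is bijective, we find ψ⁻¹(4): we need 21x ≡ 4 − 46 ≡ 8 (mod 50). Using 21⁻¹ = 31: x ≡ 31·8 = 248 = 4·50 + 48, so x = 48.
Check: ψ(48) = 21·48 + 46 = 1054 = 21·50 + 4 ≡ 4 (mod 50).

48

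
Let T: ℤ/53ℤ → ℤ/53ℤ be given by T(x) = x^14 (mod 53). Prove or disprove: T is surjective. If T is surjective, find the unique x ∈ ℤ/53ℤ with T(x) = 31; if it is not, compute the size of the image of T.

27

T(26): Repeated squaring mod 53: 26^1 ≡ 26, 26^2 ≡ 26² = 676 ≡ 40, 26^4 ≡ 40² = 1600 ≡ 10, 26^8 ≡ 10² = 100 ≡ 47. Since 14 = 8 + 4 + 2, 26^14 ≡ 47·10·40: 47·10 = 470 ≡ 46, then 46·40 = 1840 ≡ 38. So 26^14 ≡ 38 (mod 53).
T(27): Repeated squaring mod 53: 27^1 ≡ 27, 27^2 ≡ 27² = 729 ≡ 40, 27^4 ≡ 40² = 1600 ≡ 10, 27^8 ≡ 10² = 100 ≡ 47. Since 14 = 8 + 4 + 2, 27^14 ≡ 47·10·40: 47·10 = 470 ≡ 46, then 46·40 = 1840 ≡ 38. So 27^14 ≡ 38 (mod 53).
So T(26) = T(27) = 38 while 26 ≠ 27, so T is not injective.
A non-injective map from the 53-element set ℤ/53ℤ to itself takes at most 52 distinct values, so it cannot be surjective. So T is not surjective.
Since T is not surjective, we determine |image(T)|. Computing x^14 mod 53 for each x (by repeated squaring, reducing mod 53 at every step), the values T(0), T(1), …, T(52) are: 0, 1, 7, 37, 49, 9, 47, 46, 25, 44, 10, 42, 11, 13, 4, 15, 16, 36, 43, 40, 17, 6, 29, 52, 24, 28, 38, 38, 28, 24, 52, 29, 6, 17, 40, 43, 36, 16, 15, 4, 13, 11, 42, 10, 44, 25, 46, 47, 9, 49, 37, 7, 1.
The distinct values are {0, 1, 4, 6, 7, 9, 10, 11, 13, 15, 16, 17, 24, 25, 28, 29, 36, 37, 38, 40, 42, 43, 44, 46, 47, 49, 52}; there are 27 of them.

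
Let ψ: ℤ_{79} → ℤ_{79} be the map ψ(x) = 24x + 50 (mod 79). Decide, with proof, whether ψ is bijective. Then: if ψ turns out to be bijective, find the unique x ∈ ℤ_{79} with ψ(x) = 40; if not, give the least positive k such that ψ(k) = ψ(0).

If ψ(x_1) = ψ(x_2), then 24x_1 ≡ 24x_2 (mod 79). Because gcd(24, 79) = 1, we may cancel 24 to get x_1 ≡ x_2 (mod 79).
We now compute 24⁻¹ mod 79 explicitly. Euclid's algorithm: 79 = 3·24 + 7, 24 = 3·7 + 3, 7 = 2·3 + 1; back-substituting gives 1 = 56·24 − 17·79, so 24⁻¹ ≡ 56 (mod 79).
For any y ∈ ℤ_{79}, x = 56(y − 50) mod 79 satisfies ψ(x) = 24·56(y − 50) + 50 ≡ y (since 24·56 ≡ 1 mod 79). So every y has a preimage.
Therefore ψ is bijective.
Since ψ is bijective, we find ψ⁻¹(40): we need 24x ≡ 40 − 50 ≡ 69 (mod 79). Using 24⁻¹ = 56: x ≡ 56·69 = 3864 = 48·79 + 72, so x = 72.
Check: ψ(72) = 24·72 + 50 = 1778 = 22·79 + 40 ≡ 40 (mod 79).

72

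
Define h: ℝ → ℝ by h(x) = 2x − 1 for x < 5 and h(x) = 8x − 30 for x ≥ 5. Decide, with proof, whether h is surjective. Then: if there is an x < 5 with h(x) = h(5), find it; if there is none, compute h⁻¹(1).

Both pieces are strictly increasing (slopes 2 and 8), so each is injective on its own interval.
The left piece maps (−∞, 5) onto (−∞, 9); the right piece maps [5, ∞) onto [10, ∞).
The union (−∞, 9) ∪ [10, ∞) omits the interval between 9 and 10; in particular 9 has no preimage. So h is not surjective.
Because the two images are disjoint, no x < 5 has h(x) = h(5), so we compute h⁻¹(1): 1 lies in (−∞, 9), so solve 2x − 1 = 1: x = (1 + 1)/2 = 1.

1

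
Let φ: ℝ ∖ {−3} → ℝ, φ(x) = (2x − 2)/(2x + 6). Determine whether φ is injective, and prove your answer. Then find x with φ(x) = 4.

Suppose φ(a) = φ(b). Cross-multiplying: (2a − 2)(2b + 6) = (2b − 2)(2a + 6).
Expanding both sides and cancelling the symmetric terms leaves 16·(a − b) = 0. Since 16 ≠ 0, a = b. Hence φ is injective.
Solving φ(x) = 4: cross-multiplying gives 2x − 2 = 4(2x + 6), which rearranges to −6x = 26, so x = −13/3.

-13/3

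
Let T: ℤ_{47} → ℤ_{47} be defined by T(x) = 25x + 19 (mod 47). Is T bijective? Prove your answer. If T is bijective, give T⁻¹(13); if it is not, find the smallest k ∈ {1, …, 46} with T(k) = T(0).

If T(u) = T(v), then 25u ≡ 25v (mod 47). Because gcd(25, 47) = 1, we may cancel 25 to get u ≡ v (mod 47).
We now compute 25⁻¹ mod 47 explicitly. Euclid's algorithm: 47 = 1·25 + 22, 25 = 1·22 + 3, 22 = 7·3 + 1; back-substituting gives 1 = 32·25 − 17·47, so 25⁻¹ ≡ 32 (mod 47).
For any y ∈ ℤ_{47}, x = 32(y − 19) mod 47 satisfies T(x) = 25·32(y − 19) + 19 ≡ y (since 25·32 ≡ 1 mod 47). So every y has a preimage.
Hence T is bijective.
Since T is bijective, we find T⁻¹(13): we need 25x ≡ 13 − 19 ≡ 41 (mod 47). Using 25⁻¹ = 32: x ≡ 32·41 = 1312 = 27·47 + 43, so x = 43.
Check: T(43) = 25·43 + 19 = 1094 = 23·47 + 13 ≡ 13 (mod 47).

43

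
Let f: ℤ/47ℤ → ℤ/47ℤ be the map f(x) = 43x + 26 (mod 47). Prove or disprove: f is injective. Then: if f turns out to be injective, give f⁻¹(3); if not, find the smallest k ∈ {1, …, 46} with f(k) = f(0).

41

If f(a) = f(b), then 43a ≡ 43b (mod 47). Because gcd(43, 47) = 1, we may cancel 43 to get a ≡ b (mod 47).
Thus f is injective.
We now compute 43⁻¹ mod 47 explicitly. Euclid's algorithm: 47 = 1·43 + 4, 43 = 10·4 + 3, 4 = 1·3 + 1; back-substituting gives 1 = 35·43 − 32·47, so 43⁻¹ ≡ 35 (mod 47).
Since f is injective, we compute f⁻¹(3): solve 43x + 26 ≡ 3 (mod 47), i.e. 43x ≡ 24 (mod 47).
Multiplying by 43⁻¹ = 35 gives x ≡ 35·24 = 840 = 17·47 + 41 ≡ 41 (mod 47).
Check: f(41) = 43·41 + 26 = 1789 = 38·47 + 3 ≡ 3 (mod 47).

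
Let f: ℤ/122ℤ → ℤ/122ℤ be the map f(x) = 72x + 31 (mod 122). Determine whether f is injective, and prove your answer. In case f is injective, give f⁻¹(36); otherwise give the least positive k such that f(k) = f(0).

We have gcd(72, 122) = 2 > 1. Taking u = 0 and v = 61: f(0) = 31 and f(61) = 72·61 + 31 = 4423 ≡ 31 (mod 122).
So f(0) = f(61) while 0 ≠ 61, thus f is not injective.
Since f is not injective, we find the least positive k with f(k) = f(0): this means 72k ≡ 0 (mod 122), i.e. 122 ∣ 72k. Since gcd(72, 122) = 2, dividing through by 2 this holds exactly when 61 ∣ 36k, and as gcd(36, 61) = 1, exactly when 61 ∣ k.
The smallest positive such k is 61.

61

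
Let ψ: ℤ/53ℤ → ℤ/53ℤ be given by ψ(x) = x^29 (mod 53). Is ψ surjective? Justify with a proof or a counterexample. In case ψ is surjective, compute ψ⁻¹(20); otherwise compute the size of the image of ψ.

Since 53 is prime, the nonzero elements of ℤ/53ℤ form a cyclic group of order 52.
As gcd(29, 52) = 1, raising to the 29th power is a bijection on this group: if a^29 ≡ b^29 then (ab^{−1})^29 = 1, and the only element of order dividing gcd(29, 52) = 1 is 1, so a = b.
With ψ(0) = 0 this makes ψ injective on all of ℤ/53ℤ, hence bijective (finite equal-size domain and codomain). In particular ψ is surjective.
Since ψ is surjective, we find the preimage of 20. The inverse of x ↦ x^29 on (ℤ/53ℤ)^× is x ↦ x^9, because 29·9 = 261 = 5·52 + 1 ≡ 1 (mod 52) and x^{52} = 1 for x ≠ 0 (Fermat). So ψ⁻¹(20) = 20^9 mod 53.
Repeated squaring mod 53: 20^1 ≡ 20, 20^2 ≡ 20² = 400 ≡ 29, 20^4 ≡ 29² = 841 ≡ 46, 20^8 ≡ 46² = 2116 ≡ 49. Since 9 = 8 + 1, 20^9 ≡ 49·20: 49·20 = 980 ≡ 26. So 20^9 ≡ 26 (mod 53).
Hence ψ⁻¹(20) = 26.

26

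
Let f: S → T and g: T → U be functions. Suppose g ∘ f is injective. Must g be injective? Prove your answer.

No. Take S = {0, 1, 2}, T = {0, 1, 2, 3}, U = {0, 1, 2, 3}, f(a) = a for each a ∈ S, and g(b) = 2 if b ∈ {2, 3} else g(b) = b.
Then g ∘ f = f is injective (S ⊂ T and f is the inclusion), but g(2) = g(3) = 2 with 2 ≠ 3, so g is not injective.

not injective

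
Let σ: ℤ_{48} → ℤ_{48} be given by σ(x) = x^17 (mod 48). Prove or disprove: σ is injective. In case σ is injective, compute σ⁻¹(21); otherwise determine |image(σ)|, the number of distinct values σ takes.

σ(0) = 0^17 = 0.
σ(6): Repeated squaring mod 48: 6^1 ≡ 6, 6^2 ≡ 6² = 36, 6^4 ≡ 36² = 1296 ≡ 0, 6^8 ≡ 0² = 0, 6^16 ≡ 0² = 0. Since 17 = 16 + 1, 6^17 ≡ 0·6: 0·6 = 0. So 6^17 ≡ 0 (mod 48).
So σ(0) = σ(6) = 0 while 0 ≠ 6, so σ is not injective.
Since σ is not injective, we determine |image(σ)|. Computing x^17 mod 48 for each x (by repeated squaring, reducing mod 48 at every step), the values σ(0), σ(1), …, σ(47) are: 0, 1, 32, 3, 16, 5, 0, 7, 32, 9, 16, 11, 0, 13, 32, 15, 16, 17, 0, 19, 32, 21, 16, 23, 0, 25, 32, 27, 16, 29, 0, 31, 32, 33, 16, 35, 0, 37, 32, 39, 16, 41, 0, 43, 32, 45, 16, 47.
The distinct values are {0, 1, 3, 5, 7, 9, 11, 13, 15, 16, 17, 19, 21, 23, 25, 27, 29, 31, 32, 33, 35, 37, 39, 41, 43, 45, 47}; there are 27 of them.

27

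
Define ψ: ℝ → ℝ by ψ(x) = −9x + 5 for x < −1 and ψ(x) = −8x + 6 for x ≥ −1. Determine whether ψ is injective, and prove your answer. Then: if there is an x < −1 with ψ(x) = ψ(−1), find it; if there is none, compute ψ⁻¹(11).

-5/8

Both pieces are strictly decreasing (slopes −9 and −8), so each is injective on its own interval.
The left piece maps (−∞, −1) onto (14, ∞); the right piece maps [−1, ∞) onto (−∞, 14].
These images are disjoint, so no value is attained by both pieces. Hence ψ is injective.
Because the two images are disjoint, no x < −1 has ψ(x) = ψ(−1), so we compute ψ⁻¹(11): 11 lies in (−∞, 14], so solve −8x + 6 = 11: x = (11 − 6)/(−8) = −5/8.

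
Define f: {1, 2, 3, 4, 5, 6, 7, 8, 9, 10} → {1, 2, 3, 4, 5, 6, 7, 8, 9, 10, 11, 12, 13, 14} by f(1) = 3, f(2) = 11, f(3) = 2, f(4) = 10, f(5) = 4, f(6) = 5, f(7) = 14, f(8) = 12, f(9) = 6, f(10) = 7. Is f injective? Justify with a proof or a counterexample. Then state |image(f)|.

10

The values f(1), …, f(10) are 3, 11, 2, 10, 4, 5, 14, 12, 6, 7 — all distinct.
So f(u) = f(v) only when u = v, and f is injective.
The image of f is {2, 3, 4, 5, 6, 7, 10, 11, 12, 14}, which has 10 elements.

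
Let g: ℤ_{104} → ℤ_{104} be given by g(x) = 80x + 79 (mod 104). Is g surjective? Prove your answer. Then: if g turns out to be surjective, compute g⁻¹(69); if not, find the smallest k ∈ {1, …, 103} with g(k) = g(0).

13

Recall: g is surjective if every y in the codomain equals g(x) for some x in the domain.
Since gcd(80, 104) = 8, we have 80x ≡ 0 (mod 8) for all x, so g(x) ≡ 7 (mod 8).
But 0 ≢ 7 (mod 8), so 0 ∈ ℤ_{104} has no preimage. Hence g is not surjective.
Since g is not surjective, we find the least positive k with g(k) = g(0): this means 80k ≡ 0 (mod 104), i.e. 104 ∣ 80k. Since gcd(80, 104) = 8, dividing through by 8 this holds exactly when 13 ∣ 10k, and as gcd(10, 13) = 1, exactly when 13 ∣ k.
The smallest positive such k is 13.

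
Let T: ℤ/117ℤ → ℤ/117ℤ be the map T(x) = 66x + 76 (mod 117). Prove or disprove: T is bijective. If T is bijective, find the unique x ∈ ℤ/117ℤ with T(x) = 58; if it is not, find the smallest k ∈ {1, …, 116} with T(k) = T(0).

We have gcd(66, 117) = 3 > 1. Taking a = 0 and b = 39: T(0) = 76 and T(39) = 66·39 + 76 = 2650 ≡ 76 (mod 117).
So T(0) = T(39) while 0 ≠ 39, hence T is not injective, hence not bijective.
Since T is not bijective, we find the least positive k with T(k) = T(0): this means 66k ≡ 0 (mod 117), i.e. 117 ∣ 66k. Since gcd(66, 117) = 3, dividing through by 3 this holds exactly when 39 ∣ 22k, and as gcd(22, 39) = 1, exactly when 39 ∣ k.
The smallest positive such k is 39.

39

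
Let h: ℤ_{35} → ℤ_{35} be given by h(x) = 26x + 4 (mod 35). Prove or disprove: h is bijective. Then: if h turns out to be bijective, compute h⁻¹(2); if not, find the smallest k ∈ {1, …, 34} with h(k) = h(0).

8

If h(s) = h(t), then 26s ≡ 26t (mod 35). Because gcd(26, 35) = 1, we may cancel 26 to get s ≡ t (mod 35).
We now compute 26⁻¹ mod 35 explicitly. Euclid's algorithm: 35 = 1·26 + 9, 26 = 2·9 + 8, 9 = 1·8 + 1; back-substituting gives 1 = 31·26 − 23·35, so 26⁻¹ ≡ 31 (mod 35).
Then y ↦ 31(y − 4) is a two-sided inverse to h, so every y ∈ ℤ_{35} has a preimage.
Hence h is bijective.
Since h is bijective, we compute h⁻¹(2): solve 26x + 4 ≡ 2 (mod 35), i.e. 26x ≡ 33 (mod 35).
Multiplying by 26⁻¹ = 31 gives x ≡ 31·33 = 1023 = 29·35 + 8 ≡ 8 (mod 35).
Check: h(8) = 26·8 + 4 = 212 = 6·35 + 2 ≡ 2 (mod 35).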